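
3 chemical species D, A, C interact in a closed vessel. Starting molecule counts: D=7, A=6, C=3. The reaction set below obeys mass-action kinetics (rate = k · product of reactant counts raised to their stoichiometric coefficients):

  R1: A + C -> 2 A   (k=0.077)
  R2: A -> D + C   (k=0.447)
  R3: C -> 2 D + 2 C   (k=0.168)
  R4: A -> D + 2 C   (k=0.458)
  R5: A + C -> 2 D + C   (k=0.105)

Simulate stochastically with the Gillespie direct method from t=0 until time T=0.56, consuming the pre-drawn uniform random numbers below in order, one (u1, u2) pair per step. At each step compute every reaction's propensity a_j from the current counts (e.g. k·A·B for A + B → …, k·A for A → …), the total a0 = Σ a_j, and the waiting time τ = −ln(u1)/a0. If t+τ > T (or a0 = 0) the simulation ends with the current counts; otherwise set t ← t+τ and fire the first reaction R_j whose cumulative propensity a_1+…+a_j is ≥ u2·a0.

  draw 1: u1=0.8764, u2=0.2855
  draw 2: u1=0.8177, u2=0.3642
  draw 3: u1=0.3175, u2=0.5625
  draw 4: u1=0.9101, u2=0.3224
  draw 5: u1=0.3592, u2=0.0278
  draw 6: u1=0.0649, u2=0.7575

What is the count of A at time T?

t=0.000: D=7 A=6 C=3
Draw 1: a1=1.386, a2=2.682, a3=0.504, a4=2.748, a5=1.890, a0=9.210; τ=−ln(0.8764)/9.210=0.014 → t=0.014; u2·a0=0.2855·9.210=2.629; a1=1.386 < 2.629 ≤ a1+a2=4.068 → R2 fires; D=8 A=5 C=4
Draw 2: a1=1.540, a2=2.235, a3=0.672, a4=2.290, a5=2.100, a0=8.837; τ=−ln(0.8177)/8.837=0.023 → t=0.037; u2·a0=0.3642·8.837=3.218; a1=1.540 < 3.218 ≤ a1+a2=3.775 → R2 fires; D=9 A=4 C=5
Draw 3: a1=1.540, a2=1.788, a3=0.840, a4=1.832, a5=2.100, a0=8.100; τ=−ln(0.3175)/8.100=0.142 → t=0.179; u2·a0=0.5625·8.100=4.556; a1+…+a3=4.168 < 4.556 ≤ a1+…+a4=6.000 → R4 fires; D=10 A=3 C=7
Draw 4: a1=1.617, a2=1.341, a3=1.176, a4=1.374, a5=2.205, a0=7.713; τ=−ln(0.9101)/7.713=0.012 → t=0.191; u2·a0=0.3224·7.713=2.487; a1=1.617 < 2.487 ≤ a1+a2=2.958 → R2 fires; D=11 A=2 C=8
Draw 5: a1=1.232, a2=0.894, a3=1.344, a4=0.916, a5=1.680, a0=6.066; τ=−ln(0.3592)/6.066=0.169 → t=0.360; u2·a0=0.0278·6.066=0.169 ≤ a1=1.232 → R1 fires; D=11 A=3 C=7
Draw 6: a1=1.617, a2=1.341, a3=1.176, a4=1.374, a5=2.205, a0=7.713; τ=−ln(0.0649)/7.713=0.355 → t=0.714 > T=0.56: stop.
Read off A at T=0.56: 3

A at T = 3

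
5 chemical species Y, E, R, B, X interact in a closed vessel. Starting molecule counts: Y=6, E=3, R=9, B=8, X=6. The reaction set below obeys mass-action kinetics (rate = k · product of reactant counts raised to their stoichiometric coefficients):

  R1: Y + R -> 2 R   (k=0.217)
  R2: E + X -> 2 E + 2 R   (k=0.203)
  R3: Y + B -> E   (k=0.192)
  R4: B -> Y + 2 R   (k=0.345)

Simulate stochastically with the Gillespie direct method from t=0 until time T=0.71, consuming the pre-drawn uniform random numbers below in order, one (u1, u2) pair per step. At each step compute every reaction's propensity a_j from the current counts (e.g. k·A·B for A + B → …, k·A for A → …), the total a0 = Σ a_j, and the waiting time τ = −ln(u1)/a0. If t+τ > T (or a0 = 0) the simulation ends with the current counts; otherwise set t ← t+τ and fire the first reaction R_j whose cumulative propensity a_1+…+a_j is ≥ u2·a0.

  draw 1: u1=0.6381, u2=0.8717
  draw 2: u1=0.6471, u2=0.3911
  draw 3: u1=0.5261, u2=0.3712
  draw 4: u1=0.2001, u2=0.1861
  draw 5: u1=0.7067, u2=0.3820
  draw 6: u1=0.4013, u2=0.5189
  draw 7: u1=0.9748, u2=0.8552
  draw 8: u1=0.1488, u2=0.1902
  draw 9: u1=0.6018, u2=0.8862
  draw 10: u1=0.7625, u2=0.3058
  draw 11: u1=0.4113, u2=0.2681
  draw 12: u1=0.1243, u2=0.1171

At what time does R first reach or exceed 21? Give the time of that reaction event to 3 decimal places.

t=0.000: Y=6 E=3 R=9 B=8 X=6
Draw 1: a1=11.718, a2=3.654, a3=9.216, a4=2.760, a0=27.348; τ=−ln(0.6381)/27.348=0.016 → t=0.016; u2·a0=0.8717·27.348=23.839; a1+a2=15.372 < 23.839 ≤ a1+…+a3=24.588 → R3 fires; Y=5 E=4 R=9 B=7 X=6
Draw 2: a1=9.765, a2=4.872, a3=6.720, a4=2.415, a0=23.772; τ=−ln(0.6471)/23.772=0.018 → t=0.035; u2·a0=0.3911·23.772=9.297 ≤ a1=9.765 → R1 fires; Y=4 E=4 R=10 B=7 X=6
Draw 3: a1=8.680, a2=4.872, a3=5.376, a4=2.415, a0=21.343; τ=−ln(0.5261)/21.343=0.030 → t=0.065; u2·a0=0.3712·21.343=7.923 ≤ a1=8.680 → R1 fires; Y=3 E=4 R=11 B=7 X=6
Draw 4: a1=7.161, a2=4.872, a3=4.032, a4=2.415, a0=18.480; τ=−ln(0.2001)/18.480=0.087 → t=0.152; u2·a0=0.1861·18.480=3.439 ≤ a1=7.161 → R1 fires; Y=2 E=4 R=12 B=7 X=6
Draw 5: a1=5.208, a2=4.872, a3=2.688, a4=2.415, a0=15.183; τ=−ln(0.7067)/15.183=0.023 → t=0.175; u2·a0=0.3820·15.183=5.800; a1=5.208 < 5.800 ≤ a1+a2=10.080 → R2 fires; Y=2 E=5 R=14 B=7 X=5
Draw 6: a1=6.076, a2=5.075, a3=2.688, a4=2.415, a0=16.254; τ=−ln(0.4013)/16.254=0.056 → t=0.231; u2·a0=0.5189·16.254=8.434; a1=6.076 < 8.434 ≤ a1+a2=11.151 → R2 fires; Y=2 E=6 R=16 B=7 X=4
Draw 7: a1=6.944, a2=4.872, a3=2.688, a4=2.415, a0=16.919; τ=−ln(0.9748)/16.919=0.002 → t=0.232; u2·a0=0.8552·16.919=14.469; a1+a2=11.816 < 14.469 ≤ a1+…+a3=14.504 → R3 fires; Y=1 E=7 R=16 B=6 X=4
Draw 8: a1=3.472, a2=5.684, a3=1.152, a4=2.070, a0=12.378; τ=−ln(0.1488)/12.378=0.154 → t=0.386; u2·a0=0.1902·12.378=2.354 ≤ a1=3.472 → R1 fires; Y=0 E=7 R=17 B=6 X=4
Draw 9: a1=0.000, a2=5.684, a3=0.000, a4=2.070, a0=7.754; τ=−ln(0.6018)/7.754=0.065 → t=0.452; u2·a0=0.8862·7.754=6.872; a1+…+a3=5.684 < 6.872 ≤ a1+…+a4=7.754 → R4 fires; Y=1 E=7 R=19 B=5 X=4
Draw 10: a1=4.123, a2=5.684, a3=0.960, a4=1.725, a0=12.492; τ=−ln(0.7625)/12.492=0.022 → t=0.474; u2·a0=0.3058·12.492=3.820 ≤ a1=4.123 → R1 fires; Y=0 E=7 R=20 B=5 X=4
Draw 11: a1=0.000, a2=5.684, a3=0.000, a4=1.725, a0=7.409; τ=−ln(0.4113)/7.409=0.120 → t=0.593; u2·a0=0.2681·7.409=1.986; a1=0.000 < 1.986 ≤ a1+a2=5.684 → R2 fires; Y=0 E=8 R=22 B=5 X=3
Draw 12: a1=0.000, a2=4.872, a3=0.000, a4=1.725, a0=6.597; τ=−ln(0.1243)/6.597=0.316 → t=0.910 > T=0.71: stop.
R first becomes ≥ 21 when it reaches 22 at the event at t=0.593.

Threshold first reached at t = 0.593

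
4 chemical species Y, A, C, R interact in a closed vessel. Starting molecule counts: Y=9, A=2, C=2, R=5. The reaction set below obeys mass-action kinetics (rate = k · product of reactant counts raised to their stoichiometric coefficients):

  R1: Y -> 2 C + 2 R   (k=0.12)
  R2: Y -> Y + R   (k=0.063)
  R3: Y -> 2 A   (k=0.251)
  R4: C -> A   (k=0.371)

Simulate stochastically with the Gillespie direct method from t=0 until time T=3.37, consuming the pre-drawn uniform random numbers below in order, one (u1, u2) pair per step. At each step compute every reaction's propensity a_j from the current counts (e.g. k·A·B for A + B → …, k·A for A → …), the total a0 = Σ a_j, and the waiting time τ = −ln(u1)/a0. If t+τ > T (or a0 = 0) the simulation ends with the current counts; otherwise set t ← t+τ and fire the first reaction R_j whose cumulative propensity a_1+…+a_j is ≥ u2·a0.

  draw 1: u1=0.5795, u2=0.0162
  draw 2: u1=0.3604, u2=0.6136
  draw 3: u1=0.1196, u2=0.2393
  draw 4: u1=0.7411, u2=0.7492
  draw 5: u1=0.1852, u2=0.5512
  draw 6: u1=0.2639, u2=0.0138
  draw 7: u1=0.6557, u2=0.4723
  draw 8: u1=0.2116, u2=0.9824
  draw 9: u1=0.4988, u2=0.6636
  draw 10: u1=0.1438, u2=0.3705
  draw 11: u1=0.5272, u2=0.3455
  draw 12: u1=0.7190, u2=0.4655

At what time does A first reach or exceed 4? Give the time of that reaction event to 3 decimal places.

t=0.000: Y=9 A=2 C=2 R=5
Draw 1: a1=1.080, a2=0.567, a3=2.259, a4=0.742, a0=4.648; τ=−ln(0.5795)/4.648=0.117 → t=0.117; u2·a0=0.0162·4.648=0.075 ≤ a1=1.080 → R1 fires; Y=8 A=2 C=4 R=7
Draw 2: a1=0.960, a2=0.504, a3=2.008, a4=1.484, a0=4.956; τ=−ln(0.3604)/4.956=0.206 → t=0.323; u2·a0=0.6136·4.956=3.041; a1+a2=1.464 < 3.041 ≤ a1+…+a3=3.472 → R3 fires; Y=7 A=4 C=4 R=7
Draw 3: a1=0.840, a2=0.441, a3=1.757, a4=1.484, a0=4.522; τ=−ln(0.1196)/4.522=0.470 → t=0.793; u2·a0=0.2393·4.522=1.082; a1=0.840 < 1.082 ≤ a1+a2=1.281 → R2 fires; Y=7 A=4 C=4 R=8
Draw 4: a1=0.840, a2=0.441, a3=1.757, a4=1.484, a0=4.522; τ=−ln(0.7411)/4.522=0.066 → t=0.859; u2·a0=0.7492·4.522=3.388; a1+…+a3=3.038 < 3.388 ≤ a1+…+a4=4.522 → R4 fires; Y=7 A=5 C=3 R=8
Draw 5: a1=0.840, a2=0.441, a3=1.757, a4=1.113, a0=4.151; τ=−ln(0.1852)/4.151=0.406 → t=1.265; u2·a0=0.5512·4.151=2.288; a1+a2=1.281 < 2.288 ≤ a1+…+a3=3.038 → R3 fires; Y=6 A=7 C=3 R=8
Draw 6: a1=0.720, a2=0.378, a3=1.506, a4=1.113, a0=3.717; τ=−ln(0.2639)/3.717=0.358 → t=1.624; u2·a0=0.0138·3.717=0.051 ≤ a1=0.720 → R1 fires; Y=5 A=7 C=5 R=10
Draw 7: a1=0.600, a2=0.315, a3=1.255, a4=1.855, a0=4.025; τ=−ln(0.6557)/4.025=0.105 → t=1.729; u2·a0=0.4723·4.025=1.901; a1+a2=0.915 < 1.901 ≤ a1+…+a3=2.170 → R3 fires; Y=4 A=9 C=5 R=10
Draw 8: a1=0.480, a2=0.252, a3=1.004, a4=1.855, a0=3.591; τ=−ln(0.2116)/3.591=0.432 → t=2.161; u2·a0=0.9824·3.591=3.528; a1+…+a3=1.736 < 3.528 ≤ a1+…+a4=3.591 → R4 fires; Y=4 A=10 C=4 R=10
Draw 9: a1=0.480, a2=0.252, a3=1.004, a4=1.484, a0=3.220; τ=−ln(0.4988)/3.220=0.216 → t=2.377; u2·a0=0.6636·3.220=2.137; a1+…+a3=1.736 < 2.137 ≤ a1+…+a4=3.220 → R4 fires; Y=4 A=11 C=3 R=10
Draw 10: a1=0.480, a2=0.252, a3=1.004, a4=1.113, a0=2.849; τ=−ln(0.1438)/2.849=0.681 → t=3.058; u2·a0=0.3705·2.849=1.056; a1+a2=0.732 < 1.056 ≤ a1+…+a3=1.736 → R3 fires; Y=3 A=13 C=3 R=10
Draw 11: a1=0.360, a2=0.189, a3=0.753, a4=1.113, a0=2.415; τ=−ln(0.5272)/2.415=0.265 → t=3.323; u2·a0=0.3455·2.415=0.834; a1+a2=0.549 < 0.834 ≤ a1+…+a3=1.302 → R3 fires; Y=2 A=15 C=3 R=10
Draw 12: a1=0.240, a2=0.126, a3=0.502, a4=1.113, a0=1.981; τ=−ln(0.7190)/1.981=0.167 → t=3.489 > T=3.37: stop.
A first becomes ≥ 4 when it reaches 4 at the event at t=0.323.

Threshold first reached at t = 0.323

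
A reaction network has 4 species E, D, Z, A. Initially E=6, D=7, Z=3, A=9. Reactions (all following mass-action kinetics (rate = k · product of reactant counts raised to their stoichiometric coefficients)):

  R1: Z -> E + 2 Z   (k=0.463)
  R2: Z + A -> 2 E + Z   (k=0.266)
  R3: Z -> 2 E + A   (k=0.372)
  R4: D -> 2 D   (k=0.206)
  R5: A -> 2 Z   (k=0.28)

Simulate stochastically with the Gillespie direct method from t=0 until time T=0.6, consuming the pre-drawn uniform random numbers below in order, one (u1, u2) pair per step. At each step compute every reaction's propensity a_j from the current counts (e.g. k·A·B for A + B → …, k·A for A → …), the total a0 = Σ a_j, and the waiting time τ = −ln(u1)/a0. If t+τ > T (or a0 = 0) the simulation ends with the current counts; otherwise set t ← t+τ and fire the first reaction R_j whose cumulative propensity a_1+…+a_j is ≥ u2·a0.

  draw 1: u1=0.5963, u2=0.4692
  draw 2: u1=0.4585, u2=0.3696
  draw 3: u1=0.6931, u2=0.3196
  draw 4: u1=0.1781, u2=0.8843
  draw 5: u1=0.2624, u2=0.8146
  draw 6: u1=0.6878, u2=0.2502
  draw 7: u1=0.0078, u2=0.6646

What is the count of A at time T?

A at T = 4

t=0.000: E=6 D=7 Z=3 A=9
Draw 1: a1=1.389, a2=7.182, a3=1.116, a4=1.442, a5=2.520, a0=13.649; τ=−ln(0.5963)/13.649=0.038 → t=0.038; u2·a0=0.4692·13.649=6.404; a1=1.389 < 6.404 ≤ a1+a2=8.571 → R2 fires; E=8 D=7 Z=3 A=8
Draw 2: a1=1.389, a2=6.384, a3=1.116, a4=1.442, a5=2.240, a0=12.571; τ=−ln(0.4585)/12.571=0.062 → t=0.100; u2·a0=0.3696·12.571=4.646; a1=1.389 < 4.646 ≤ a1+a2=7.773 → R2 fires; E=10 D=7 Z=3 A=7
Draw 3: a1=1.389, a2=5.586, a3=1.116, a4=1.442, a5=1.960, a0=11.493; τ=−ln(0.6931)/11.493=0.032 → t=0.132; u2·a0=0.3196·11.493=3.673; a1=1.389 < 3.673 ≤ a1+a2=6.975 → R2 fires; E=12 D=7 Z=3 A=6
Draw 4: a1=1.389, a2=4.788, a3=1.116, a4=1.442, a5=1.680, a0=10.415; τ=−ln(0.1781)/10.415=0.166 → t=0.297; u2·a0=0.8843·10.415=9.210; a1+…+a4=8.735 < 9.210 ≤ a1+…+a5=10.415 → R5 fires; E=12 D=7 Z=5 A=5
Draw 5: a1=2.315, a2=6.650, a3=1.860, a4=1.442, a5=1.400, a0=13.667; τ=−ln(0.2624)/13.667=0.098 → t=0.395; u2·a0=0.8146·13.667=11.133; a1+…+a3=10.825 < 11.133 ≤ a1+…+a4=12.267 → R4 fires; E=12 D=8 Z=5 A=5
Draw 6: a1=2.315, a2=6.650, a3=1.860, a4=1.648, a5=1.400, a0=13.873; τ=−ln(0.6878)/13.873=0.027 → t=0.422; u2·a0=0.2502·13.873=3.471; a1=2.315 < 3.471 ≤ a1+a2=8.965 → R2 fires; E=14 D=8 Z=5 A=4
Draw 7: a1=2.315, a2=5.320, a3=1.860, a4=1.648, a5=1.120, a0=12.263; τ=−ln(0.0078)/12.263=0.396 → t=0.818 > T=0.6: stop.
Read off A at T=0.6: 4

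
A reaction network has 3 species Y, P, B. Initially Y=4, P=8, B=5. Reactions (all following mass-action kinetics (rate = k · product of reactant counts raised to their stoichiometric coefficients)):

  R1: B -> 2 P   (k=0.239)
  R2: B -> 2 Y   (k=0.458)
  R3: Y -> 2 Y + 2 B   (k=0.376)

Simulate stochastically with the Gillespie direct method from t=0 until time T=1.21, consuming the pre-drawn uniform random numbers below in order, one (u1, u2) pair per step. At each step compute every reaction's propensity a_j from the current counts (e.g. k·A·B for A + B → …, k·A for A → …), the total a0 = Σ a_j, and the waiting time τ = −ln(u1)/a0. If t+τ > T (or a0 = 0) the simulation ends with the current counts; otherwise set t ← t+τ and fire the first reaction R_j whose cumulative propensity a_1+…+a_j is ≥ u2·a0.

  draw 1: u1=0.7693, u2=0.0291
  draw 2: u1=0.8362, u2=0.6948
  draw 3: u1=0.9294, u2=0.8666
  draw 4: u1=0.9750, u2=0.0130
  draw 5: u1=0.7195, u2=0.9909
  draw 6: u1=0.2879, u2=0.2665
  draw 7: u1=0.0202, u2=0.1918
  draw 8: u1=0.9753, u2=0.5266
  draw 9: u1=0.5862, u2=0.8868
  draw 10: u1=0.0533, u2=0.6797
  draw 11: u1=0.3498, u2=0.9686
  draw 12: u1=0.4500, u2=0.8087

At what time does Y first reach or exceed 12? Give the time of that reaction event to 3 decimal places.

t=0.000: Y=4 P=8 B=5
Draw 1: a1=1.195, a2=2.290, a3=1.504, a0=4.989; τ=−ln(0.7693)/4.989=0.053 → t=0.053; u2·a0=0.0291·4.989=0.145 ≤ a1=1.195 → R1 fires; Y=4 P=10 B=4
Draw 2: a1=0.956, a2=1.832, a3=1.504, a0=4.292; τ=−ln(0.8362)/4.292=0.042 → t=0.094; u2·a0=0.6948·4.292=2.982; a1+a2=2.788 < 2.982 ≤ a1+…+a3=4.292 → R3 fires; Y=5 P=10 B=6
Draw 3: a1=1.434, a2=2.748, a3=1.880, a0=6.062; τ=−ln(0.9294)/6.062=0.012 → t=0.106; u2·a0=0.8666·6.062=5.253; a1+a2=4.182 < 5.253 ≤ a1+…+a3=6.062 → R3 fires; Y=6 P=10 B=8
Draw 4: a1=1.912, a2=3.664, a3=2.256, a0=7.832; τ=−ln(0.9750)/7.832=0.003 → t=0.110; u2·a0=0.0130·7.832=0.102 ≤ a1=1.912 → R1 fires; Y=6 P=12 B=7
Draw 5: a1=1.673, a2=3.206, a3=2.256, a0=7.135; τ=−ln(0.7195)/7.135=0.046 → t=0.156; u2·a0=0.9909·7.135=7.070; a1+a2=4.879 < 7.070 ≤ a1+…+a3=7.135 → R3 fires; Y=7 P=12 B=9
Draw 6: a1=2.151, a2=4.122, a3=2.632, a0=8.905; τ=−ln(0.2879)/8.905=0.140 → t=0.296; u2·a0=0.2665·8.905=2.373; a1=2.151 < 2.373 ≤ a1+a2=6.273 → R2 fires; Y=9 P=12 B=8
Draw 7: a1=1.912, a2=3.664, a3=3.384, a0=8.960; τ=−ln(0.0202)/8.960=0.435 → t=0.731; u2·a0=0.1918·8.960=1.719 ≤ a1=1.912 → R1 fires; Y=9 P=14 B=7
Draw 8: a1=1.673, a2=3.206, a3=3.384, a0=8.263; τ=−ln(0.9753)/8.263=0.003 → t=0.734; u2·a0=0.5266·8.263=4.351; a1=1.673 < 4.351 ≤ a1+a2=4.879 → R2 fires; Y=11 P=14 B=6
Draw 9: a1=1.434, a2=2.748, a3=4.136, a0=8.318; τ=−ln(0.5862)/8.318=0.064 → t=0.798; u2·a0=0.8868·8.318=7.376; a1+a2=4.182 < 7.376 ≤ a1+…+a3=8.318 → R3 fires; Y=12 P=14 B=8
Draw 10: a1=1.912, a2=3.664, a3=4.512, a0=10.088; τ=−ln(0.0533)/10.088=0.291 → t=1.089; u2·a0=0.6797·10.088=6.857; a1+a2=5.576 < 6.857 ≤ a1+…+a3=10.088 → R3 fires; Y=13 P=14 B=10
Draw 11: a1=2.390, a2=4.580, a3=4.888, a0=11.858; τ=−ln(0.3498)/11.858=0.089 → t=1.177; u2·a0=0.9686·11.858=11.486; a1+a2=6.970 < 11.486 ≤ a1+…+a3=11.858 → R3 fires; Y=14 P=14 B=12
Draw 12: a1=2.868, a2=5.496, a3=5.264, a0=13.628; τ=−ln(0.4500)/13.628=0.059 → t=1.236 > T=1.21: stop.
Y first becomes ≥ 12 when it reaches 12 at the event at t=0.798.

Threshold first reached at t = 0.798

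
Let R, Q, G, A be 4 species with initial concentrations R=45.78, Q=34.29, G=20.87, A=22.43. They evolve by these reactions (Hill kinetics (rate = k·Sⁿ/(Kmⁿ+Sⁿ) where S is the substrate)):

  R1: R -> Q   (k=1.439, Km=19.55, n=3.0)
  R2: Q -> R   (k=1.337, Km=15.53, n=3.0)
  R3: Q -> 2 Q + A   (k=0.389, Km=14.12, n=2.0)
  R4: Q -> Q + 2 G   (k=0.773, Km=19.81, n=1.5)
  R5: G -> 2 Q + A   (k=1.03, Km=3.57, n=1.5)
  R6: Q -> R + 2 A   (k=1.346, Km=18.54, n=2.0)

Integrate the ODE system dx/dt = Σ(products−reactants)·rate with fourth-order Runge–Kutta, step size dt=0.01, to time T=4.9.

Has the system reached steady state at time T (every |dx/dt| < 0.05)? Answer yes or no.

Steady state at T: no

RK4 with dt=0.01: 490 steps to T=4.9. Trajectory (selected grid times):
t=0.00: R=45.78 Q=34.29 G=20.87 A=22.43
t=0.54: R=46.29 Q=35.00 G=20.93 A=24.26
t=1.09: R=46.81 Q=35.72 G=21.00 A=26.13
t=1.63: R=47.33 Q=36.43 G=21.08 A=27.99
t=2.18: R=47.86 Q=37.14 G=21.16 A=29.88
t=2.72: R=48.39 Q=37.83 G=21.24 A=31.76
t=3.27: R=48.93 Q=38.54 G=21.33 A=33.67
t=3.81: R=49.47 Q=39.23 G=21.42 A=35.56
t=4.36: R=50.03 Q=39.92 G=21.52 A=37.50
t=4.90: R=50.58 Q=40.60 G=21.62 A=39.40
Rates at T: R1=1.3604, R2=1.2662, R3=0.3470, R4=0.5765, R5=0.9652, R6=1.1138
dx/dt at T (Σ net stoichiometry × rate): R=+1.0195, Q=+1.2580, G=+0.1878, A=+3.5398
Largest |dx/dt| is |+3.5398| (A) ≥ 0.05 → not steady.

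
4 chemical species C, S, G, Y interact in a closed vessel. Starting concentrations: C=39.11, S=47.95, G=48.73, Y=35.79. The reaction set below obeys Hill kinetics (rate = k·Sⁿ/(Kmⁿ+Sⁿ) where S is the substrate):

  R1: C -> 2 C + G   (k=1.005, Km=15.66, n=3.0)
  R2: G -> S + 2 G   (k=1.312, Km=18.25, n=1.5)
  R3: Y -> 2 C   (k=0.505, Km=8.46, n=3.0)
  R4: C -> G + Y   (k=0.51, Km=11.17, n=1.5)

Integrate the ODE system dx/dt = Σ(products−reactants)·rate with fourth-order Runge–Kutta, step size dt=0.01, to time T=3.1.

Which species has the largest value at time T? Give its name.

RK4 with dt=0.01: 310 steps to T=3.1. Trajectory (selected grid times):
t=0.00: C=39.11 S=47.95 G=48.73 Y=35.79
t=0.34: C=39.62 S=48.31 G=49.57 Y=35.77
t=0.69: C=40.14 S=48.69 G=50.43 Y=35.75
t=1.03: C=40.66 S=49.06 G=51.27 Y=35.73
t=1.38: C=41.18 S=49.44 G=52.14 Y=35.72
t=1.72: C=41.69 S=49.81 G=52.99 Y=35.70
t=2.07: C=42.22 S=50.19 G=53.86 Y=35.68
t=2.41: C=42.73 S=50.56 G=54.71 Y=35.66
t=2.76: C=43.26 S=50.95 G=55.59 Y=35.65
t=3.10: C=43.77 S=51.33 G=56.45 Y=35.63
At T=3.1: C=43.77 S=51.33 G=56.45 Y=35.63; the largest is G.

Dominant species at T: G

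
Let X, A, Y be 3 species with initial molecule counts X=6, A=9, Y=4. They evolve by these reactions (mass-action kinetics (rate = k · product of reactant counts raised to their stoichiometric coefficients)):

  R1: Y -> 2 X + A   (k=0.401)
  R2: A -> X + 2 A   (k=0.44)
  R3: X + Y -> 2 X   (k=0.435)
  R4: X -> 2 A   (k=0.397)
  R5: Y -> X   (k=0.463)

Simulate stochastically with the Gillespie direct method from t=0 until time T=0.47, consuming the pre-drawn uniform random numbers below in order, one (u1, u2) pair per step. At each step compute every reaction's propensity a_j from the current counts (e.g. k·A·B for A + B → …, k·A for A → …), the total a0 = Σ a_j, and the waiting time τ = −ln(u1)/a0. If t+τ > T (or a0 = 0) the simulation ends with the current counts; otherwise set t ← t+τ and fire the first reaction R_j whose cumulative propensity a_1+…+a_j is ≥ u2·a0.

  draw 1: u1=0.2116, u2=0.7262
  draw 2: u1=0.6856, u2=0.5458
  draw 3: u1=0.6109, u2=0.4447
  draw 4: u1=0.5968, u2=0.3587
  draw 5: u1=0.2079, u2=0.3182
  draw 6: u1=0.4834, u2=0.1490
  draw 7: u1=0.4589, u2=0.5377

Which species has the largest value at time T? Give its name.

Dominant species at T: X

t=0.000: X=6 A=9 Y=4
Draw 1: a1=1.604, a2=3.960, a3=10.440, a4=2.382, a5=1.852, a0=20.238; τ=−ln(0.2116)/20.238=0.077 → t=0.077; u2·a0=0.7262·20.238=14.697; a1+a2=5.564 < 14.697 ≤ a1+…+a3=16.004 → R3 fires; X=7 A=9 Y=3
Draw 2: a1=1.203, a2=3.960, a3=9.135, a4=2.779, a5=1.389, a0=18.466; τ=−ln(0.6856)/18.466=0.020 → t=0.097; u2·a0=0.5458·18.466=10.079; a1+a2=5.163 < 10.079 ≤ a1+…+a3=14.298 → R3 fires; X=8 A=9 Y=2
Draw 3: a1=0.802, a2=3.960, a3=6.960, a4=3.176, a5=0.926, a0=15.824; τ=−ln(0.6109)/15.824=0.031 → t=0.128; u2·a0=0.4447·15.824=7.037; a1+a2=4.762 < 7.037 ≤ a1+…+a3=11.722 → R3 fires; X=9 A=9 Y=1
Draw 4: a1=0.401, a2=3.960, a3=3.915, a4=3.573, a5=0.463, a0=12.312; τ=−ln(0.5968)/12.312=0.042 → t=0.170; u2·a0=0.3587·12.312=4.416; a1+a2=4.361 < 4.416 ≤ a1+…+a3=8.276 → R3 fires; X=10 A=9 Y=0
Draw 5: a1=0.000, a2=3.960, a3=0.000, a4=3.970, a5=0.000, a0=7.930; τ=−ln(0.2079)/7.930=0.198 → t=0.368; u2·a0=0.3182·7.930=2.523; a1=0.000 < 2.523 ≤ a1+a2=3.960 → R2 fires; X=11 A=10 Y=0
Draw 6: a1=0.000, a2=4.400, a3=0.000, a4=4.367, a5=0.000, a0=8.767; τ=−ln(0.4834)/8.767=0.083 → t=0.451; u2·a0=0.1490·8.767=1.306; a1=0.000 < 1.306 ≤ a1+a2=4.400 → R2 fires; X=12 A=11 Y=0
Draw 7: a1=0.000, a2=4.840, a3=0.000, a4=4.764, a5=0.000, a0=9.604; τ=−ln(0.4589)/9.604=0.081 → t=0.532 > T=0.47: stop.
At T=0.47: X=12 A=11 Y=0; the largest is X.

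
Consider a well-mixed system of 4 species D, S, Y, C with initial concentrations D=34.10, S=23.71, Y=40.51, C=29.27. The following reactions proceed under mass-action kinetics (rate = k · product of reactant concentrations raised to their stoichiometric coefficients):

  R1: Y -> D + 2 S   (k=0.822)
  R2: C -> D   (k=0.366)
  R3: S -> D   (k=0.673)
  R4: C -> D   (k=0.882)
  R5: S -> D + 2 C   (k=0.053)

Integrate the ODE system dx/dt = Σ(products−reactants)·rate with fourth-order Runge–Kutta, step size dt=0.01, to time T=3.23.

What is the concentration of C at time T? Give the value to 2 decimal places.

C at T = 2.83

RK4 with dt=0.01: 323 steps to T=3.23. Trajectory (selected grid times):
t=0.00: D=34.10 S=23.71 Y=40.51 C=29.27
t=0.36: D=63.35 S=36.40 Y=30.13 C=19.64
t=0.72: D=88.77 S=41.53 Y=22.41 C=13.75
t=1.08: D=110.79 S=42.02 Y=16.67 C=10.07
t=1.44: D=129.75 S=39.82 Y=12.40 C=7.68
t=1.79: D=145.54 S=36.33 Y=9.30 C=6.11
t=2.15: D=159.35 S=32.14 Y=6.92 C=4.95
t=2.51: D=170.97 S=27.85 Y=5.15 C=4.07
t=2.87: D=180.70 S=23.75 Y=3.83 C=3.39
t=3.23: D=188.78 S=20.00 Y=2.85 C=2.83
Read off C at T=3.23: 2.83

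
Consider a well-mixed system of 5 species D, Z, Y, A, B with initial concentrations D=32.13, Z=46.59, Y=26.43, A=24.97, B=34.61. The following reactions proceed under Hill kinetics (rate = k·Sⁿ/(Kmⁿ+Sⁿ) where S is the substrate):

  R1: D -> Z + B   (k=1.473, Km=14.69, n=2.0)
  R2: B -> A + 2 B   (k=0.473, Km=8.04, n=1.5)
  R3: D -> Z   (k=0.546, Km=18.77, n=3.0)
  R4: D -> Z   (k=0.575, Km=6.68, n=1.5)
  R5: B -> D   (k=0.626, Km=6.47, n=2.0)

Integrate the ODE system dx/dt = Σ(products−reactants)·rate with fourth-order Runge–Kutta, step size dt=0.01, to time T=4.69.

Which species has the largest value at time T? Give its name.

Dominant species at T: Z

RK4 with dt=0.01: 469 steps to T=4.69. Trajectory (selected grid times):
t=0.00: D=32.13 Z=46.59 Y=26.43 A=24.97 B=34.61
t=0.52: D=31.31 Z=47.73 Y=26.43 A=25.19 B=35.15
t=1.04: D=30.49 Z=48.86 Y=26.43 A=25.41 B=35.68
t=1.56: D=29.69 Z=49.97 Y=26.43 A=25.64 B=36.20
t=2.08: D=28.90 Z=51.08 Y=26.43 A=25.86 B=36.72
t=2.61: D=28.11 Z=52.20 Y=26.43 A=26.09 B=37.25
t=3.13: D=27.34 Z=53.28 Y=26.43 A=26.31 B=37.75
t=3.65: D=26.59 Z=54.35 Y=26.43 A=26.53 B=38.25
t=4.17: D=25.85 Z=55.40 Y=26.43 A=26.76 B=38.74
t=4.69: D=25.12 Z=56.44 Y=26.43 A=26.98 B=39.22
At T=4.69: D=25.12 Z=56.44 Y=26.43 A=26.98 B=39.22; the largest is Z.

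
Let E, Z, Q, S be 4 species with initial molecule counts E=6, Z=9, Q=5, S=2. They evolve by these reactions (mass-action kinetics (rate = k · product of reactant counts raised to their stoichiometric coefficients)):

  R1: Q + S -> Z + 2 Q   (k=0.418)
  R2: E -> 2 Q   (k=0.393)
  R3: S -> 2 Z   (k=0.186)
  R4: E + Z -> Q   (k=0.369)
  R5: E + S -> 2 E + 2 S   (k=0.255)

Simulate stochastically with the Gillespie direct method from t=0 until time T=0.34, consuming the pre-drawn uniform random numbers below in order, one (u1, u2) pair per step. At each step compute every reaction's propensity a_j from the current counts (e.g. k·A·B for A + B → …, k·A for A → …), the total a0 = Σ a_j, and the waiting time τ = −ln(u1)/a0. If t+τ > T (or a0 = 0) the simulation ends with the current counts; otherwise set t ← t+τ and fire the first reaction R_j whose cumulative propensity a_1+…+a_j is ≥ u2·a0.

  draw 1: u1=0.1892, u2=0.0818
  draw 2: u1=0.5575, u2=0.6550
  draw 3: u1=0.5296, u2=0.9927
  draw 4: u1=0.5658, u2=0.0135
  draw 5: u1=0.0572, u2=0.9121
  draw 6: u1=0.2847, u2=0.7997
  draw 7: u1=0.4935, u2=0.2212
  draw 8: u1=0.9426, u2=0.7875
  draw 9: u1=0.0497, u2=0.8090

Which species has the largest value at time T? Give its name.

t=0.000: E=6 Z=9 Q=5 S=2
Draw 1: a1=4.180, a2=2.358, a3=0.372, a4=19.926, a5=3.060, a0=29.896; τ=−ln(0.1892)/29.896=0.056 → t=0.056; u2·a0=0.0818·29.896=2.445 ≤ a1=4.180 → R1 fires; E=6 Z=10 Q=6 S=1
Draw 2: a1=2.508, a2=2.358, a3=0.186, a4=22.140, a5=1.530, a0=28.722; τ=−ln(0.5575)/28.722=0.020 → t=0.076; u2·a0=0.6550·28.722=18.813; a1+…+a3=5.052 < 18.813 ≤ a1+…+a4=27.192 → R4 fires; E=5 Z=9 Q=7 S=1
Draw 3: a1=2.926, a2=1.965, a3=0.186, a4=16.605, a5=1.275, a0=22.957; τ=−ln(0.5296)/22.957=0.028 → t=0.104; u2·a0=0.9927·22.957=22.789; a1+…+a4=21.682 < 22.789 ≤ a1+…+a5=22.957 → R5 fires; E=6 Z=9 Q=7 S=2
Draw 4: a1=5.852, a2=2.358, a3=0.372, a4=19.926, a5=3.060, a0=31.568; τ=−ln(0.5658)/31.568=0.018 → t=0.122; u2·a0=0.0135·31.568=0.426 ≤ a1=5.852 → R1 fires; E=6 Z=10 Q=8 S=1
Draw 5: a1=3.344, a2=2.358, a3=0.186, a4=22.140, a5=1.530, a0=29.558; τ=−ln(0.0572)/29.558=0.097 → t=0.219; u2·a0=0.9121·29.558=26.960; a1+…+a3=5.888 < 26.960 ≤ a1+…+a4=28.028 → R4 fires; E=5 Z=9 Q=9 S=1
Draw 6: a1=3.762, a2=1.965, a3=0.186, a4=16.605, a5=1.275, a0=23.793; τ=−ln(0.2847)/23.793=0.053 → t=0.271; u2·a0=0.7997·23.793=19.027; a1+…+a3=5.913 < 19.027 ≤ a1+…+a4=22.518 → R4 fires; E=4 Z=8 Q=10 S=1
Draw 7: a1=4.180, a2=1.572, a3=0.186, a4=11.808, a5=1.020, a0=18.766; τ=−ln(0.4935)/18.766=0.038 → t=0.309; u2·a0=0.2212·18.766=4.151 ≤ a1=4.180 → R1 fires; E=4 Z=9 Q=11 S=0
Draw 8: a1=0.000, a2=1.572, a3=0.000, a4=13.284, a5=0.000, a0=14.856; τ=−ln(0.9426)/14.856=0.004 → t=0.313; u2·a0=0.7875·14.856=11.699; a1+…+a3=1.572 < 11.699 ≤ a1+…+a4=14.856 → R4 fires; E=3 Z=8 Q=12 S=0
Draw 9: a1=0.000, a2=1.179, a3=0.000, a4=8.856, a5=0.000, a0=10.035; τ=−ln(0.0497)/10.035=0.299 → t=0.612 > T=0.34: stop.
At T=0.34: E=3 Z=8 Q=12 S=0; the largest is Q.

Dominant species at T: Q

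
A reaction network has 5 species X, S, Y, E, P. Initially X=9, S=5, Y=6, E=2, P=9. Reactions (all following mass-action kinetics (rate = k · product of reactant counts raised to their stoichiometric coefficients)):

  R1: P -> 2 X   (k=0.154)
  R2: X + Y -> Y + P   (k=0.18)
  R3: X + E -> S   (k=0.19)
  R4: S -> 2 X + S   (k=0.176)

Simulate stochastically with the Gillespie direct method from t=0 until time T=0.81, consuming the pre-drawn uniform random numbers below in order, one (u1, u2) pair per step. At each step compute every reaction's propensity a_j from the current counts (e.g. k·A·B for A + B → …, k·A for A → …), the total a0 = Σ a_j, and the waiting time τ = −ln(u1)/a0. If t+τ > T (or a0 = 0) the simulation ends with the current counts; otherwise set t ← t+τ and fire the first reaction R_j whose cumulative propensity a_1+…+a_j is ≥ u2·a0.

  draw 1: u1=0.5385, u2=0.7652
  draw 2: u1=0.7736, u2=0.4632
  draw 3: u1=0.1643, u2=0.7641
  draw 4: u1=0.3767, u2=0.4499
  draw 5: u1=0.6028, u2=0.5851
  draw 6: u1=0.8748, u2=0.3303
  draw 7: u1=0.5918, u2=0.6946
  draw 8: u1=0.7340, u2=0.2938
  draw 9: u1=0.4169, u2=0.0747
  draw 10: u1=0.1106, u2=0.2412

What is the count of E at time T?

E at T = 1

t=0.000: X=9 S=5 Y=6 E=2 P=9
Draw 1: a1=1.386, a2=9.720, a3=3.420, a4=0.880, a0=15.406; τ=−ln(0.5385)/15.406=0.040 → t=0.040; u2·a0=0.7652·15.406=11.789; a1+a2=11.106 < 11.789 ≤ a1+…+a3=14.526 → R3 fires; X=8 S=6 Y=6 E=1 P=9
Draw 2: a1=1.386, a2=8.640, a3=1.520, a4=1.056, a0=12.602; τ=−ln(0.7736)/12.602=0.020 → t=0.061; u2·a0=0.4632·12.602=5.837; a1=1.386 < 5.837 ≤ a1+a2=10.026 → R2 fires; X=7 S=6 Y=6 E=1 P=10
Draw 3: a1=1.540, a2=7.560, a3=1.330, a4=1.056, a0=11.486; τ=−ln(0.1643)/11.486=0.157 → t=0.218; u2·a0=0.7641·11.486=8.776; a1=1.540 < 8.776 ≤ a1+a2=9.100 → R2 fires; X=6 S=6 Y=6 E=1 P=11
Draw 4: a1=1.694, a2=6.480, a3=1.140, a4=1.056, a0=10.370; τ=−ln(0.3767)/10.370=0.094 → t=0.312; u2·a0=0.4499·10.370=4.665; a1=1.694 < 4.665 ≤ a1+a2=8.174 → R2 fires; X=5 S=6 Y=6 E=1 P=12
Draw 5: a1=1.848, a2=5.400, a3=0.950, a4=1.056, a0=9.254; τ=−ln(0.6028)/9.254=0.055 → t=0.367; u2·a0=0.5851·9.254=5.415; a1=1.848 < 5.415 ≤ a1+a2=7.248 → R2 fires; X=4 S=6 Y=6 E=1 P=13
Draw 6: a1=2.002, a2=4.320, a3=0.760, a4=1.056, a0=8.138; τ=−ln(0.8748)/8.138=0.016 → t=0.383; u2·a0=0.3303·8.138=2.688; a1=2.002 < 2.688 ≤ a1+a2=6.322 → R2 fires; X=3 S=6 Y=6 E=1 P=14
Draw 7: a1=2.156, a2=3.240, a3=0.570, a4=1.056, a0=7.022; τ=−ln(0.5918)/7.022=0.075 → t=0.458; u2·a0=0.6946·7.022=4.877; a1=2.156 < 4.877 ≤ a1+a2=5.396 → R2 fires; X=2 S=6 Y=6 E=1 P=15
Draw 8: a1=2.310, a2=2.160, a3=0.380, a4=1.056, a0=5.906; τ=−ln(0.7340)/5.906=0.052 → t=0.510; u2·a0=0.2938·5.906=1.735 ≤ a1=2.310 → R1 fires; X=4 S=6 Y=6 E=1 P=14
Draw 9: a1=2.156, a2=4.320, a3=0.760, a4=1.056, a0=8.292; τ=−ln(0.4169)/8.292=0.106 → t=0.616; u2·a0=0.0747·8.292=0.619 ≤ a1=2.156 → R1 fires; X=6 S=6 Y=6 E=1 P=13
Draw 10: a1=2.002, a2=6.480, a3=1.140, a4=1.056, a0=10.678; τ=−ln(0.1106)/10.678=0.206 → t=0.822 > T=0.81: stop.
Read off E at T=0.81: 1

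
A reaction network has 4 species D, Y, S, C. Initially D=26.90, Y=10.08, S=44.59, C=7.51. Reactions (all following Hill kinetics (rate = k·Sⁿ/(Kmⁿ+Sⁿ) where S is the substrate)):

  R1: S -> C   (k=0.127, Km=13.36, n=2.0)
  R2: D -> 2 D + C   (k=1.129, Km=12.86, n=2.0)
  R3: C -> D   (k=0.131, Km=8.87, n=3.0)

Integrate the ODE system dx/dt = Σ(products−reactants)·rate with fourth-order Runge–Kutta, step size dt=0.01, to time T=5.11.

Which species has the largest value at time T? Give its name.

RK4 with dt=0.01: 511 steps to T=5.11. Trajectory (selected grid times):
t=0.00: D=26.90 Y=10.08 S=44.59 C=7.51
t=0.57: D=27.46 Y=10.08 S=44.52 C=8.07
t=1.14: D=28.02 Y=10.08 S=44.46 C=8.63
t=1.70: D=28.58 Y=10.08 S=44.39 C=9.19
t=2.27: D=29.16 Y=10.08 S=44.33 C=9.75
t=2.84: D=29.74 Y=10.08 S=44.26 C=10.31
t=3.41: D=30.33 Y=10.08 S=44.19 C=10.87
t=3.97: D=30.92 Y=10.08 S=44.13 C=11.43
t=4.54: D=31.52 Y=10.08 S=44.06 C=11.99
t=5.11: D=32.13 Y=10.08 S=44.00 C=12.56
At T=5.11: D=32.13 Y=10.08 S=44.00 C=12.56; the largest is S.

Dominant species at T: S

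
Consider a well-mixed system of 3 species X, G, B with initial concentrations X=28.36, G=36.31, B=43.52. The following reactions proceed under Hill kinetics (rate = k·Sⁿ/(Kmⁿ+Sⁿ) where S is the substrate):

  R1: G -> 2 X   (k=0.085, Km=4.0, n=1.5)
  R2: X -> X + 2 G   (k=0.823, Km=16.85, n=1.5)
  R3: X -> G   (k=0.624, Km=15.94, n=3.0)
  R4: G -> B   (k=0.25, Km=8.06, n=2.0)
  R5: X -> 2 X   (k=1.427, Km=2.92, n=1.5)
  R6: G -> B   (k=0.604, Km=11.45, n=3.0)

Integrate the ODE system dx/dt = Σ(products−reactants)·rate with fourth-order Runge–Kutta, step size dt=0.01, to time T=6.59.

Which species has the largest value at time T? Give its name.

Dominant species at T: B

RK4 with dt=0.01: 659 steps to T=6.59. Trajectory (selected grid times):
t=0.00: X=28.36 G=36.31 B=43.52
t=0.73: X=29.10 G=36.87 B=44.12
t=1.46: X=29.84 G=37.44 B=44.72
t=2.20: X=30.58 G=38.03 B=45.34
t=2.93: X=31.31 G=38.62 B=45.94
t=3.66: X=32.04 G=39.22 B=46.55
t=4.39: X=32.77 G=39.84 B=47.15
t=5.13: X=33.50 G=40.47 B=47.77
t=5.86: X=34.23 G=41.11 B=48.37
t=6.59: X=34.95 G=41.75 B=48.98
At T=6.59: X=34.95 G=41.75 B=48.98; the largest is B.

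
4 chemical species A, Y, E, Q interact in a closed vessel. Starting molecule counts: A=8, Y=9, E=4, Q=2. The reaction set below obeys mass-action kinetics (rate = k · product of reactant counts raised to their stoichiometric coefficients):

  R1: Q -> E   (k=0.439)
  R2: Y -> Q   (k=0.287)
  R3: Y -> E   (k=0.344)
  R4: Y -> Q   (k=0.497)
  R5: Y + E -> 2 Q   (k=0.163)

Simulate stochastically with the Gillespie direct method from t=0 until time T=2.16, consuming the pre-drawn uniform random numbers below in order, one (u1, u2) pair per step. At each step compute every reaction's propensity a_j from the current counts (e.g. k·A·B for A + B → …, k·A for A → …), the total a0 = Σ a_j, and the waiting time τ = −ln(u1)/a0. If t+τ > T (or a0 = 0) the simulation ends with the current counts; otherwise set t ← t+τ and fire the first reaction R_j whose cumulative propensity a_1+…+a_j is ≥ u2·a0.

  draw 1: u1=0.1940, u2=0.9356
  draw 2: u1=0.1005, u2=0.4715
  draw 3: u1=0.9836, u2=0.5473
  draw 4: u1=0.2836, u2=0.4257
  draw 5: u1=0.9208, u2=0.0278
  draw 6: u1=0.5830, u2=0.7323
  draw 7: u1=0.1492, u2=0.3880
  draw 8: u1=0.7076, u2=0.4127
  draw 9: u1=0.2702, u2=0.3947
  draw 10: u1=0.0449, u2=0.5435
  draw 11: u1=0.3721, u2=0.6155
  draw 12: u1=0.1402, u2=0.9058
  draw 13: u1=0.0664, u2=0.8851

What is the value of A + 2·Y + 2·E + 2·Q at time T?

Check how each reaction changes W = A + 2·Y + 2·E + 2·Q (weight of products minus weight of reactants):
R1: Q -> E: (2·1) − (2·1) = 2 − 2 = 0
R2: Y -> Q: (2·1) − (2·1) = 2 − 2 = 0
R3: Y -> E: (2·1) − (2·1) = 2 − 2 = 0
R4: Y -> Q: (2·1) − (2·1) = 2 − 2 = 0
R5: Y + E -> 2 Q: (2·2) − (2·1 + 2·1) = 4 − 4 = 0
Every reaction leaves W unchanged, so W is conserved and no simulation is needed: W(T) = W(0) = 8 + 2·9 + 2·4 + 2·2 = 38

Value at T = 38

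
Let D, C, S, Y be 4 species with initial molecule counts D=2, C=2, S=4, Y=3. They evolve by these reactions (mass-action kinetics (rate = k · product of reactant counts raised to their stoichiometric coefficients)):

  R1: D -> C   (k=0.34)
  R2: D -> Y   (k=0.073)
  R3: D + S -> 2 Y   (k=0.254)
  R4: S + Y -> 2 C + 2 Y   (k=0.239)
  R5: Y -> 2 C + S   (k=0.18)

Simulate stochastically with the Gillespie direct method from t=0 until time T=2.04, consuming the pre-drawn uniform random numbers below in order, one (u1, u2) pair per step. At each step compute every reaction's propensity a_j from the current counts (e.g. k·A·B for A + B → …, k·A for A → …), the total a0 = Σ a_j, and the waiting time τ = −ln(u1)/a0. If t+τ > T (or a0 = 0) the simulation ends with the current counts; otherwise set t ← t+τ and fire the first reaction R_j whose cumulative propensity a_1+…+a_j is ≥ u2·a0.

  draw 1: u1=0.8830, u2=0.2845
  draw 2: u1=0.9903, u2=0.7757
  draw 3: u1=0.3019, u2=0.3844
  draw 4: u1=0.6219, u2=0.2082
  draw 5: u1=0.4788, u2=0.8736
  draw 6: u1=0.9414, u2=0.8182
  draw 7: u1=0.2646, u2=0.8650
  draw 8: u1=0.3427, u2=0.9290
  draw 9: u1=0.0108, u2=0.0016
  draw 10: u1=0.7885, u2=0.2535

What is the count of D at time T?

D at T = 0

t=0.000: D=2 C=2 S=4 Y=3
Draw 1: a1=0.680, a2=0.146, a3=2.032, a4=2.868, a5=0.540, a0=6.266; τ=−ln(0.8830)/6.266=0.020 → t=0.020; u2·a0=0.2845·6.266=1.783; a1+a2=0.826 < 1.783 ≤ a1+…+a3=2.858 → R3 fires; D=1 C=2 S=3 Y=5
Draw 2: a1=0.340, a2=0.073, a3=0.762, a4=3.585, a5=0.900, a0=5.660; τ=−ln(0.9903)/5.660=0.002 → t=0.022; u2·a0=0.7757·5.660=4.390; a1+…+a3=1.175 < 4.390 ≤ a1+…+a4=4.760 → R4 fires; D=1 C=4 S=2 Y=6
Draw 3: a1=0.340, a2=0.073, a3=0.508, a4=2.868, a5=1.080, a0=4.869; τ=−ln(0.3019)/4.869=0.246 → t=0.268; u2·a0=0.3844·4.869=1.872; a1+…+a3=0.921 < 1.872 ≤ a1+…+a4=3.789 → R4 fires; D=1 C=6 S=1 Y=7
Draw 4: a1=0.340, a2=0.073, a3=0.254, a4=1.673, a5=1.260, a0=3.600; τ=−ln(0.6219)/3.600=0.132 → t=0.399; u2·a0=0.2082·3.600=0.750; a1+…+a3=0.667 < 0.750 ≤ a1+…+a4=2.340 → R4 fires; D=1 C=8 S=0 Y=8
Draw 5: a1=0.340, a2=0.073, a3=0.000, a4=0.000, a5=1.440, a0=1.853; τ=−ln(0.4788)/1.853=0.397 → t=0.797; u2·a0=0.8736·1.853=1.619; a1+…+a4=0.413 < 1.619 ≤ a1+…+a5=1.853 → R5 fires; D=1 C=10 S=1 Y=7
Draw 6: a1=0.340, a2=0.073, a3=0.254, a4=1.673, a5=1.260, a0=3.600; τ=−ln(0.9414)/3.600=0.017 → t=0.814; u2·a0=0.8182·3.600=2.946; a1+…+a4=2.340 < 2.946 ≤ a1+…+a5=3.600 → R5 fires; D=1 C=12 S=2 Y=6
Draw 7: a1=0.340, a2=0.073, a3=0.508, a4=2.868, a5=1.080, a0=4.869; τ=−ln(0.2646)/4.869=0.273 → t=1.087; u2·a0=0.8650·4.869=4.212; a1+…+a4=3.789 < 4.212 ≤ a1+…+a5=4.869 → R5 fires; D=1 C=14 S=3 Y=5
Draw 8: a1=0.340, a2=0.073, a3=0.762, a4=3.585, a5=0.900, a0=5.660; τ=−ln(0.3427)/5.660=0.189 → t=1.276; u2·a0=0.9290·5.660=5.258; a1+…+a4=4.760 < 5.258 ≤ a1+…+a5=5.660 → R5 fires; D=1 C=16 S=4 Y=4
Draw 9: a1=0.340, a2=0.073, a3=1.016, a4=3.824, a5=0.720, a0=5.973; τ=−ln(0.0108)/5.973=0.758 → t=2.034; u2·a0=0.0016·5.973=0.010 ≤ a1=0.340 → R1 fires; D=0 C=17 S=4 Y=4
Draw 10: a1=0.000, a2=0.000, a3=0.000, a4=3.824, a5=0.720, a0=4.544; τ=−ln(0.7885)/4.544=0.052 → t=2.086 > T=2.04: stop.
Read off D at T=2.04: 0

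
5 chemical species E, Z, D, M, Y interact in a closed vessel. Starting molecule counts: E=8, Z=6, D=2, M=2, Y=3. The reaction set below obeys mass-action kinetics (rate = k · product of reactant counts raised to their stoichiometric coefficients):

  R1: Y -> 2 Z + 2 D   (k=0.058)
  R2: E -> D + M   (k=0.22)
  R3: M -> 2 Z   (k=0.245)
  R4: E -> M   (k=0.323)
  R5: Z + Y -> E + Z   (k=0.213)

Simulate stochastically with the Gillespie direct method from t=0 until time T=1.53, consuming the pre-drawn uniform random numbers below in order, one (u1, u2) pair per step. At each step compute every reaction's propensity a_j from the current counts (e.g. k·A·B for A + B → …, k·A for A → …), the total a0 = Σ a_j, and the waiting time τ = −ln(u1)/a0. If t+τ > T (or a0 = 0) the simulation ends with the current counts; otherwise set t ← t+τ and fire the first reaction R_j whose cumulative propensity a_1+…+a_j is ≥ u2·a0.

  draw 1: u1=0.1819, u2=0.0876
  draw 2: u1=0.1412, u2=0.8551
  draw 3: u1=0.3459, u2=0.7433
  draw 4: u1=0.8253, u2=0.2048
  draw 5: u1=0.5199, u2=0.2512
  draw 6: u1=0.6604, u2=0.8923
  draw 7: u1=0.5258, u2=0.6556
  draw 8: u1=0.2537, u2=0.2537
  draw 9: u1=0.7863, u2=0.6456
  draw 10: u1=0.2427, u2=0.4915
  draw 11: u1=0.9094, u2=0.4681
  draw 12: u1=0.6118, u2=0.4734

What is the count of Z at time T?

Z at T = 10

t=0.000: E=8 Z=6 D=2 M=2 Y=3
Draw 1: a1=0.174, a2=1.760, a3=0.490, a4=2.584, a5=3.834, a0=8.842; τ=−ln(0.1819)/8.842=0.193 → t=0.193; u2·a0=0.0876·8.842=0.775; a1=0.174 < 0.775 ≤ a1+a2=1.934 → R2 fires; E=7 Z=6 D=3 M=3 Y=3
Draw 2: a1=0.174, a2=1.540, a3=0.735, a4=2.261, a5=3.834, a0=8.544; τ=−ln(0.1412)/8.544=0.229 → t=0.422; u2·a0=0.8551·8.544=7.306; a1+…+a4=4.710 < 7.306 ≤ a1+…+a5=8.544 → R5 fires; E=8 Z=6 D=3 M=3 Y=2
Draw 3: a1=0.116, a2=1.760, a3=0.735, a4=2.584, a5=2.556, a0=7.751; τ=−ln(0.3459)/7.751=0.137 → t=0.559; u2·a0=0.7433·7.751=5.761; a1+…+a4=5.195 < 5.761 ≤ a1+…+a5=7.751 → R5 fires; E=9 Z=6 D=3 M=3 Y=1
Draw 4: a1=0.058, a2=1.980, a3=0.735, a4=2.907, a5=1.278, a0=6.958; τ=−ln(0.8253)/6.958=0.028 → t=0.586; u2·a0=0.2048·6.958=1.425; a1=0.058 < 1.425 ≤ a1+a2=2.038 → R2 fires; E=8 Z=6 D=4 M=4 Y=1
Draw 5: a1=0.058, a2=1.760, a3=0.980, a4=2.584, a5=1.278, a0=6.660; τ=−ln(0.5199)/6.660=0.098 → t=0.685; u2·a0=0.2512·6.660=1.673; a1=0.058 < 1.673 ≤ a1+a2=1.818 → R2 fires; E=7 Z=6 D=5 M=5 Y=1
Draw 6: a1=0.058, a2=1.540, a3=1.225, a4=2.261, a5=1.278, a0=6.362; τ=−ln(0.6604)/6.362=0.065 → t=0.750; u2·a0=0.8923·6.362=5.677; a1+…+a4=5.084 < 5.677 ≤ a1+…+a5=6.362 → R5 fires; E=8 Z=6 D=5 M=5 Y=0
Draw 7: a1=0.000, a2=1.760, a3=1.225, a4=2.584, a5=0.000, a0=5.569; τ=−ln(0.5258)/5.569=0.115 → t=0.865; u2·a0=0.6556·5.569=3.651; a1+…+a3=2.985 < 3.651 ≤ a1+…+a4=5.569 → R4 fires; E=7 Z=6 D=5 M=6 Y=0
Draw 8: a1=0.000, a2=1.540, a3=1.470, a4=2.261, a5=0.000, a0=5.271; τ=−ln(0.2537)/5.271=0.260 → t=1.126; u2·a0=0.2537·5.271=1.337; a1=0.000 < 1.337 ≤ a1+a2=1.540 → R2 fires; E=6 Z=6 D=6 M=7 Y=0
Draw 9: a1=0.000, a2=1.320, a3=1.715, a4=1.938, a5=0.000, a0=4.973; τ=−ln(0.7863)/4.973=0.048 → t=1.174; u2·a0=0.6456·4.973=3.211; a1+…+a3=3.035 < 3.211 ≤ a1+…+a4=4.973 → R4 fires; E=5 Z=6 D=6 M=8 Y=0
Draw 10: a1=0.000, a2=1.100, a3=1.960, a4=1.615, a5=0.000, a0=4.675; τ=−ln(0.2427)/4.675=0.303 → t=1.477; u2·a0=0.4915·4.675=2.298; a1+a2=1.100 < 2.298 ≤ a1+…+a3=3.060 → R3 fires; E=5 Z=8 D=6 M=7 Y=0
Draw 11: a1=0.000, a2=1.100, a3=1.715, a4=1.615, a5=0.000, a0=4.430; τ=−ln(0.9094)/4.430=0.021 → t=1.498; u2·a0=0.4681·4.430=2.074; a1+a2=1.100 < 2.074 ≤ a1+…+a3=2.815 → R3 fires; E=5 Z=10 D=6 M=6 Y=0
Draw 12: a1=0.000, a2=1.100, a3=1.470, a4=1.615, a5=0.000, a0=4.185; τ=−ln(0.6118)/4.185=0.117 → t=1.616 > T=1.53: stop.
Read off Z at T=1.53: 10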